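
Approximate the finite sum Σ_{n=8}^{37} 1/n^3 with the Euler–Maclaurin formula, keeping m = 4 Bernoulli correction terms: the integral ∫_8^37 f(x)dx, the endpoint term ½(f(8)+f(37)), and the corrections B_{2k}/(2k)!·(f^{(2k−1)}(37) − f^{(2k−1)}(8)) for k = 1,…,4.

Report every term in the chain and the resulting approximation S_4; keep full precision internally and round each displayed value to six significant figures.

Integral: ∫_8^37 1/x^3 dx = 0.00744727.
Boundary: ½(f(8) + f(37)) = ½(0.00195312 + 1.97422e-05) = 0.000986434.
Running total after boundary: 0.00843370.
Correction k=1: B_{2}/2! · (f^{(1)}(37) − f^{(1)}(8)) = 1/12 · (-1.60072e-06 − (-0.000732422)) = 6.09018e-05.
After k=1: 0.00849461.
Correction k=2: B_{4}/4! · (f^{(3)}(37) − f^{(3)}(8)) = −1/720 · (-2.33852e-08 − (-0.000228882)) = -3.17859e-07.
After k=2: 0.00849429.
Correction k=3: B_{6}/6! · (f^{(5)}(37) − f^{(5)}(8)) = 1/30240 · (-7.17442e-10 − (-0.000150204)) = 4.96703e-09.
After k=3: 0.00849429.
Correction k=4: B_{8}/8! · (f^{(7)}(37) − f^{(7)}(8)) = −1/1209600 · (-3.77325e-11 − (-0.000168979)) = -1.39698e-10.

S_4 ≈ 0.00849429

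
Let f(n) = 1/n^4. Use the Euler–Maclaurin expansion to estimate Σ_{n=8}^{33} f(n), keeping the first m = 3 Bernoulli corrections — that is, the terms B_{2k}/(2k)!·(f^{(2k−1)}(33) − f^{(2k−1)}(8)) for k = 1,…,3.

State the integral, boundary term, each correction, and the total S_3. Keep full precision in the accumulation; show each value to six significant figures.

∫_8^33 1/x^4 dx evaluates to 0.000641766.
Boundary: ½(f(8) + f(33)) = ½(0.000244141 + 8.43226e-07) = 0.000122492.
So far: 0.000764258.
k=1: B_{2}/(2)! × [f^{(1)}(33) − f^{(1)}(8)] = 1/12 × (-1.02209e-07 − (-0.000122070)) = 1.01640e-05.
Running total after k=1: 0.000774422.
k=2: B_{4}/(4)! × [f^{(3)}(33) − f^{(3)}(8)] = −1/720 × (-2.81568e-09 − (-5.72205e-05)) = -7.94689e-08.
Running total after k=2: 0.000774343.
k=3: B_{6}/(6)! × [f^{(5)}(33) − f^{(5)}(8)] = 1/30240 × (-1.44792e-10 − (-5.00679e-05)) = 1.65568e-09.

S_3 ≈ 0.000774344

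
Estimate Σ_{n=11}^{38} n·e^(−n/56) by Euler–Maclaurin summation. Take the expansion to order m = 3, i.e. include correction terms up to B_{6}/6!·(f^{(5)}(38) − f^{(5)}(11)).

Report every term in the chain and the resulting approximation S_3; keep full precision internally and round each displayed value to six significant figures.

The integral term ∫_11^38 x·e^(−x/56) dx = 412.224.
Boundary: ½(f(11) + f(38)) = ½(9.03826 + 19.2790) = 14.1586.
So far: 426.383.
Order-1 term: 1/12 · (0.163074 − 0.660263) = -0.0414324.
Partial sum through k=1: 426.341.
Order-2 term: −1/720 · (0.000375560 − 0.000734561) = 4.98612e-07.
Partial sum through k=2: 426.341.
Order-3 term: 1/30240 · (2.22934e-07 − 4.01332e-07) = -5.89944e-12.

S_3 ≈ 426.341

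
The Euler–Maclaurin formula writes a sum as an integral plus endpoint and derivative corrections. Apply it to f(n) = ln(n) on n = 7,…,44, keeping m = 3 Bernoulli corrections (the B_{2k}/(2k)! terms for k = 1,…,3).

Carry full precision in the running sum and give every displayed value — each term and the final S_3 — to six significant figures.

S_3 ≈ 118.738

The integral term ∫_7^44 ln(x) dx = 115.883.
Endpoint term: (f(7) + f(44))/2 = (1.94591 + 3.78419)/2 = 2.86505.
Integral + boundary = 118.748.
Order-1 term: 1/12 · (0.0227273 − 0.142857) = -0.0100108.
Running total after k=1: 118.738.
Order-2 term: −1/720 · (2.34786e-05 − 0.00583090) = 8.06587e-06.
Running total after k=2: 118.738.
Order-3 term: 1/30240 · (1.45528e-07 − 0.00142798) = -4.72166e-08.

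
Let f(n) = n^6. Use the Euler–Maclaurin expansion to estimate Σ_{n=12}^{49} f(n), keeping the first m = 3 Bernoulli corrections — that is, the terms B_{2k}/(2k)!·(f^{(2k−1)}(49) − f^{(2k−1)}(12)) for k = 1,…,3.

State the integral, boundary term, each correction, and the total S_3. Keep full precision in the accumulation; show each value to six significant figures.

The integral term ∫_12^49 x^6 dx = 9.68839e+10.
½[f(12) + f(49)] = ½[2.98598e+06 + 1.38413e+10] = 6.92214e+09.
Integral + boundary = 1.03806e+11.
Order-1 term: 1/12 · (1.69485e+09 − 1.49299e+06) = 1.41113e+08.
Running total after k=1: 1.03947e+11.
Order-2 term: −1/720 · (1.41179e+07 − 207360) = -19320.2.
Running total after k=2: 1.03947e+11.
Order-3 term: 1/30240 · (35280.0 − 8640.00) = 0.880952.

S_3 ≈ 1.03947e+11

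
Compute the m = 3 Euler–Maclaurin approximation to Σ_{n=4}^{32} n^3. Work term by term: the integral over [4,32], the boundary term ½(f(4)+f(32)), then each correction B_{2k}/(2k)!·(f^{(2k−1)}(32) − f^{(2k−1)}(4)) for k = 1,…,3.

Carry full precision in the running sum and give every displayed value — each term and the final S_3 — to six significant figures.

S_3 ≈ 278748

The integral term ∫_4^32 x^3 dx = 262080.
½[f(4) + f(32)] = ½[64.0000 + 32768.0] = 16416.0.
Integral + boundary = 278496.
k=1: B_{2}/(2)! × [f^{(1)}(32) − f^{(1)}(4)] = 1/12 × (3072.00 − 48.0000) = 252.000.
After k=1: 278748.
k=2: B_{4}/(4)! × [f^{(3)}(32) − f^{(3)}(4)] = −1/720 × (6.00000 − 6.00000) = 0.00000.
After k=2: 278748.
k=3: B_{6}/(6)! × [f^{(5)}(32) − f^{(5)}(4)] = 1/30240 × (0.00000 − 0.00000) = 0.00000.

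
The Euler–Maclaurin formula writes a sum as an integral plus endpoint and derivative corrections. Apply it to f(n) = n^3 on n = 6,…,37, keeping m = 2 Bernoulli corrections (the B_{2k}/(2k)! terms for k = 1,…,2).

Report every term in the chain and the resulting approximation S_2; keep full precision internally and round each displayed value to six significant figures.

S_2 ≈ 493984

Integral: ∫_6^37 x^3 dx = 468216.
½[f(6) + f(37)] = ½[216.000 + 50653.0] = 25434.5.
Integral + boundary = 493651.
Order-1 term: 1/12 · (4107.00 − 108.000) = 333.250.
After k=1: 493984.
Order-2 term: −1/720 · (6.00000 − 6.00000) = 0.00000.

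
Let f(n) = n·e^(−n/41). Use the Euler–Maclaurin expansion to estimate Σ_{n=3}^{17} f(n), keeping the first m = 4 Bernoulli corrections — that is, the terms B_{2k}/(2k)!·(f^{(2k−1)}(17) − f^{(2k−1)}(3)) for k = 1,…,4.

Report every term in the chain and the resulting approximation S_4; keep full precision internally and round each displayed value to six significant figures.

The integral term ∫_3^17 x·e^(−x/41) dx = 105.850.
½[f(3) + f(17)] = ½[2.78833 + 11.2299] = 7.00911.
So far: 112.859.
k=1: B_{2}/(2)! × [f^{(1)}(17) − f^{(1)}(3)] = 1/12 × (0.386682 − 0.861434) = -0.0395627.
Running total after k=1: 112.819.
k=2: B_{4}/(4)! × [f^{(3)}(17) − f^{(3)}(3)] = −1/720 × (0.00101597 − 0.00161827) = 8.36533e-07.
Running total after k=2: 112.819.
k=3: B_{6}/(6)! × [f^{(5)}(17) − f^{(5)}(3)] = 1/30240 × (1.07193e-06 − 1.62052e-06) = -1.81413e-11.
Running total after k=3: 112.819.
k=4: B_{8}/(8)! × [f^{(7)}(17) − f^{(7)}(3)] = −1/1209600 × (9.15806e-10 − 1.35536e-09) = 3.63385e-16.

S_4 ≈ 112.819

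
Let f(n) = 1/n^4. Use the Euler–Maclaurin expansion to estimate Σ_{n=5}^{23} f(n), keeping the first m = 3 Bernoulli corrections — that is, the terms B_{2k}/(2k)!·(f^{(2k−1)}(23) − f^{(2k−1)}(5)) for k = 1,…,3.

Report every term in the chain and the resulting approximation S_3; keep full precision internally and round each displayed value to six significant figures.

S_3 ≈ 0.00354565

The integral term ∫_5^23 1/x^4 dx = 0.00263927.
Endpoint term: (f(5) + f(23))/2 = (0.00160000 + 3.57346e-06)/2 = 0.000801787.
Integral + boundary = 0.00344106.
k=1: B_{2}/(2)! × [f^{(1)}(23) − f^{(1)}(5)] = 1/12 × (-6.21471e-07 − (-0.00128000)) = 0.000106615.
Partial sum through k=1: 0.00354767.
k=2: B_{4}/(4)! × [f^{(3)}(23) − f^{(3)}(5)] = −1/720 × (-3.52441e-08 − (-0.00153600)) = -2.13328e-06.
Partial sum through k=2: 0.00354554.
k=3: B_{6}/(6)! × [f^{(5)}(23) − f^{(5)}(5)] = 1/30240 × (-3.73094e-09 − (-0.00344064)) = 1.13778e-07.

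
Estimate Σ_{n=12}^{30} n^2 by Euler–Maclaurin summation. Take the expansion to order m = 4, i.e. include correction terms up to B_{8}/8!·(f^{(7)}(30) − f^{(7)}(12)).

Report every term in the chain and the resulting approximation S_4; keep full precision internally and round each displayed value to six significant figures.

S_4 ≈ 8949.00

The integral term ∫_12^30 x^2 dx = 8424.00.
Endpoint term: (f(12) + f(30))/2 = (144.000 + 900.000)/2 = 522.000.
So far: 8946.00.
Correction k=1: B_{2}/2! · (f^{(1)}(30) − f^{(1)}(12)) = 1/12 · (60.0000 − 24.0000) = 3.00000.
Partial sum through k=1: 8949.00.
Correction k=2: B_{4}/4! · (f^{(3)}(30) − f^{(3)}(12)) = −1/720 · (0.00000 − 0.00000) = 0.00000.
Partial sum through k=2: 8949.00.
Correction k=3: B_{6}/6! · (f^{(5)}(30) − f^{(5)}(12)) = 1/30240 · (0.00000 − 0.00000) = 0.00000.
Partial sum through k=3: 8949.00.
Correction k=4: B_{8}/8! · (f^{(7)}(30) − f^{(7)}(12)) = −1/1209600 · (0.00000 − 0.00000) = 0.00000.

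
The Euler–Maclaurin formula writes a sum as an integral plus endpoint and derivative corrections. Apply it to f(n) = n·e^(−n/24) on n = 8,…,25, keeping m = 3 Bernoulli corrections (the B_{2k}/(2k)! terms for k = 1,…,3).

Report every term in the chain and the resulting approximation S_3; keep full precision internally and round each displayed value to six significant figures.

S_3 ≈ 142.561

The integral term ∫_8^25 x·e^(−x/24) dx = 135.326.
Boundary: ½(f(8) + f(25)) = ½(5.73225 + 8.82165) = 7.27695.
Running total after boundary: 142.602.
Correction k=1: B_{2}/2! · (f^{(1)}(25) − f^{(1)}(8)) = 1/12 · (-0.0147028 − 0.477688) = -0.0410325.
Running total after k=1: 142.561.
Correction k=2: B_{4}/4! · (f^{(3)}(25) − f^{(3)}(8)) = −1/720 · (0.00119970 − 0.00331727) = 2.94107e-06.
Running total after k=2: 142.561.
Correction k=3: B_{6}/6! · (f^{(5)}(25) − f^{(5)}(8)) = 1/30240 · (4.20995e-06 − 1.00785e-05) = -1.94067e-10.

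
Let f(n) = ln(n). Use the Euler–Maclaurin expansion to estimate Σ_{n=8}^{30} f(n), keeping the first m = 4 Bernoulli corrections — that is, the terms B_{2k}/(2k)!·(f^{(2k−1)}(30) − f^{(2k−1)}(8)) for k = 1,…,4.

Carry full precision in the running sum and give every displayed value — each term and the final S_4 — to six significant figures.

S_4 ≈ 66.1331

∫_8^30 ln(x) dx evaluates to 63.4004.
Endpoint term: (f(8) + f(30))/2 = (2.07944 + 3.40120)/2 = 2.74032.
Running total after boundary: 66.1407.
Order-1 term: 1/12 · (0.0333333 − 0.125000) = -0.00763889.
After k=1: 66.1331.
Order-2 term: −1/720 · (7.40741e-05 − 0.00390625) = 5.32247e-06.
After k=2: 66.1331.
Order-3 term: 1/30240 · (9.87654e-07 − 0.000732422) = -2.41876e-08.
After k=3: 66.1331.
Order-4 term: −1/1209600 · (3.29218e-08 − 0.000343323) = 2.83804e-10.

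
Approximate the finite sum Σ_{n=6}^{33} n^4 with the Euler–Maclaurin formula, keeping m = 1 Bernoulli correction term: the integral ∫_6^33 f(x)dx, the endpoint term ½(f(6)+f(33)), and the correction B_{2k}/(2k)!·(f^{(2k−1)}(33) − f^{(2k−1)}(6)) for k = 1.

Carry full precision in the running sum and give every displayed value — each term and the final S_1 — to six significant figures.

S_1 ≈ 8.43104e+06

The integral term ∫_6^33 x^4 dx = 7.82552e+06.
½[f(6) + f(33)] = ½[1296.00 + 1.18592e+06] = 593608.
Integral + boundary = 8.41913e+06.
Correction k=1: B_{2}/2! · (f^{(1)}(33) − f^{(1)}(6)) = 1/12 · (143748 − 864.000) = 11907.0.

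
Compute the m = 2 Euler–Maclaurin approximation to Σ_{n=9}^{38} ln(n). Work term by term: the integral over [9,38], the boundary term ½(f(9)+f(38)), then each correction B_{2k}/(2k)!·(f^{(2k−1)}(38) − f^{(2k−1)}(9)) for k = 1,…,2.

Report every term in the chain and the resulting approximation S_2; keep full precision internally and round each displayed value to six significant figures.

Integral: ∫_9^38 ln(x) dx = 89.4533.
½[f(9) + f(38)] = ½[2.19722 + 3.63759] = 2.91741.
Integral + boundary = 92.3707.
Correction k=1: B_{2}/2! · (f^{(1)}(38) − f^{(1)}(9)) = 1/12 · (0.0263158 − 0.111111) = -0.00706628.
After k=1: 92.3636.
Correction k=2: B_{4}/4! · (f^{(3)}(38) − f^{(3)}(9)) = −1/720 · (3.64485e-05 − 0.00274348) = 3.75977e-06.

S_2 ≈ 92.3636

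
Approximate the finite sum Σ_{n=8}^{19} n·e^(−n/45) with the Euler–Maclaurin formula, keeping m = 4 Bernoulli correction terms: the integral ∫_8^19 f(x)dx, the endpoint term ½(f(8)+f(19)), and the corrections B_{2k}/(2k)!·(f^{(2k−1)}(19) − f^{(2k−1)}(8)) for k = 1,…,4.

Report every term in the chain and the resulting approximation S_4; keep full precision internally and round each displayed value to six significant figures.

S_4 ≈ 118.008

The integral term ∫_8^19 x·e^(−x/45) dx = 108.457.
Boundary: ½(f(8) + f(19)) = ½(6.69703 + 12.4562) = 9.57660.
Running total after boundary: 118.034.
Correction k=1: B_{2}/2! · (f^{(1)}(19) − f^{(1)}(8)) = 1/12 · (0.378784 − 0.688306) = -0.0257934.
Partial sum through k=1: 118.008.
Correction k=2: B_{4}/4! · (f^{(3)}(19) − f^{(3)}(8)) = −1/720 · (0.000834549 − 0.00116670) = 4.61318e-07.
Partial sum through k=2: 118.008.
Correction k=3: B_{6}/6! · (f^{(5)}(19) − f^{(5)}(8)) = 1/30240 · (7.31873e-07 − 9.84440e-07) = -8.35208e-12.
Partial sum through k=3: 118.008.
Correction k=4: B_{8}/8! · (f^{(7)}(19) − f^{(7)}(8)) = −1/1209600 · (5.19320e-10 − 6.87769e-10) = 1.39260e-16.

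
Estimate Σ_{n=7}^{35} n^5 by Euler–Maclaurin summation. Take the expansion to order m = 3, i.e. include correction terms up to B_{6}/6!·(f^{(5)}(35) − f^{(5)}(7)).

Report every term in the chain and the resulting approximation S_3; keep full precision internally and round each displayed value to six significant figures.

∫_7^35 x^5 dx evaluates to 3.06358e+08.
Boundary: ½(f(7) + f(35)) = ½(16807.0 + 5.25219e+07) = 2.62693e+07.
Running total after boundary: 3.32627e+08.
Order-1 term: 1/12 · (7.50312e+06 − 12005.0) = 624260.
After k=1: 3.33252e+08.
Order-2 term: −1/720 · (73500.0 − 2940.00) = -98.0000.
After k=2: 3.33251e+08.
Order-3 term: 1/30240 · (120.000 − 120.000) = 0.00000.

S_3 ≈ 3.33251e+08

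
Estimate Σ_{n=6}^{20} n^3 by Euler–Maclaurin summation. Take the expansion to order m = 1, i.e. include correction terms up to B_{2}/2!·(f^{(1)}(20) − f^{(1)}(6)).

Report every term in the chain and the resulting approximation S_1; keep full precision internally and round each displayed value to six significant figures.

Integral: ∫_6^20 x^3 dx = 39676.0.
½[f(6) + f(20)] = ½[216.000 + 8000.00] = 4108.00.
Running total after boundary: 43784.0.
k=1: B_{2}/(2)! × [f^{(1)}(20) − f^{(1)}(6)] = 1/12 × (1200.00 − 108.000) = 91.0000.

S_1 ≈ 43875.0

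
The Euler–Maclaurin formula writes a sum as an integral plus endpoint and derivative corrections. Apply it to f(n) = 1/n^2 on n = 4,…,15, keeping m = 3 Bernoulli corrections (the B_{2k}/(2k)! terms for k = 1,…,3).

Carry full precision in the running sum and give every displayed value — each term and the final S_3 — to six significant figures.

S_3 ≈ 0.219329

∫_4^15 1/x^2 dx evaluates to 0.183333.
½[f(4) + f(15)] = ½[0.0625000 + 0.00444444] = 0.0334722.
So far: 0.216806.
Order-1 term: 1/12 · (-0.000592593 − (-0.0312500)) = 0.00255478.
Partial sum through k=1: 0.219360.
Order-2 term: −1/720 · (-3.16049e-05 − (-0.0234375)) = -3.25082e-05.
Partial sum through k=2: 0.219328.
Order-3 term: 1/30240 · (-4.21399e-06 − (-0.0439453)) = 1.45308e-06.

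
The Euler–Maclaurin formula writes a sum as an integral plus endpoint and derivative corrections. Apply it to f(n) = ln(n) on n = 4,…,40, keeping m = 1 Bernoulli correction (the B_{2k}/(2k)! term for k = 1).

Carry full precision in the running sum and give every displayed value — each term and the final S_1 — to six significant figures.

The integral term ∫_4^40 ln(x) dx = 106.010.
Endpoint term: (f(4) + f(40))/2 = (1.38629 + 3.68888)/2 = 2.53759.
So far: 108.548.
k=1: B_{2}/(2)! × [f^{(1)}(40) − f^{(1)}(4)] = 1/12 × (0.0250000 − 0.250000) = -0.0187500.

S_1 ≈ 108.529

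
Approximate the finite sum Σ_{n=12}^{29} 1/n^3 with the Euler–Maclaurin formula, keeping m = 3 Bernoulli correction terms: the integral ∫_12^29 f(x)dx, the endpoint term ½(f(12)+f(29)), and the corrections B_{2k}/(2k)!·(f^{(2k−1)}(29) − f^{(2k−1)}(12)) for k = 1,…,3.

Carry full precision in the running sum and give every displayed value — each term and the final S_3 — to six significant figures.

S_3 ≈ 0.00319922

The integral term ∫_12^29 1/x^3 dx = 0.00287769.
½[f(12) + f(29)] = ½[0.000578704 + 4.10021e-05] = 0.000309853.
So far: 0.00318754.
Order-1 term: 1/12 · (-4.24160e-06 − (-0.000144676)) = 1.17029e-05.
Running total after k=1: 0.00319925.
Order-2 term: −1/720 · (-1.00870e-07 − (-2.00939e-05)) = -2.77681e-08.
Running total after k=2: 0.00319922.
Order-3 term: 1/30240 · (-5.03752e-09 − (-5.86071e-06)) = 1.93640e-10.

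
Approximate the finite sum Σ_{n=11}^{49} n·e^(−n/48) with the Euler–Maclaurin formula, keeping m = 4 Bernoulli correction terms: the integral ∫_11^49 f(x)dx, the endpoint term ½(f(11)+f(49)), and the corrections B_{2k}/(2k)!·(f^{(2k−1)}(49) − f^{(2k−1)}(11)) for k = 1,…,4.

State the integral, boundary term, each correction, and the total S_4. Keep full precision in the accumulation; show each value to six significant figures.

S_4 ≈ 587.613

∫_11^49 x·e^(−x/48) dx evaluates to 574.464.
Endpoint term: (f(11) + f(49))/2 = (8.74716 + 17.6544)/2 = 13.2008.
Running total after boundary: 587.664.
Order-1 term: 1/12 · (-0.00750614 − 0.612964) = -0.0517058.
After k=1: 587.613.
Order-2 term: −1/720 · (0.000309498 − 0.000956318) = 8.98361e-07.
After k=2: 587.613.
Order-3 term: 1/30240 · (2.70075e-07 − 7.14667e-07) = -1.47021e-11.
After k=3: 587.613.
Order-4 term: −1/1209600 · (1.76137e-10 − 4.40219e-10) = 2.18322e-16.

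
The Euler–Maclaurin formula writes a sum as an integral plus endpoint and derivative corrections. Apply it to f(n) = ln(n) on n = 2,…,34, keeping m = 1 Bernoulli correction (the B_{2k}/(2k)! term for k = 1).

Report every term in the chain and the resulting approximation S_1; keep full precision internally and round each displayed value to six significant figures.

The integral term ∫_2^34 ln(x) dx = 86.5100.
Boundary: ½(f(2) + f(34)) = ½(0.693147 + 3.52636) = 2.10975.
Running total after boundary: 88.6197.
Order-1 term: 1/12 · (0.0294118 − 0.500000) = -0.0392157.

S_1 ≈ 88.5805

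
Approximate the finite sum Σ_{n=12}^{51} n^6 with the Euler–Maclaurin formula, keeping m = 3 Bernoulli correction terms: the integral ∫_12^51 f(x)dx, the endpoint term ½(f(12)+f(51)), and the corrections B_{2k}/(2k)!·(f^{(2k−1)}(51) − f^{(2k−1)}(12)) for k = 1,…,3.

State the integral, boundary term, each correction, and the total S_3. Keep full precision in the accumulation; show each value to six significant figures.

S_3 ≈ 1.37168e+11

The integral term ∫_12^51 x^6 dx = 1.28196e+11.
Endpoint term: (f(12) + f(51))/2 = (2.98598e+06 + 1.75963e+10)/2 = 8.79964e+09.
So far: 1.36996e+11.
Correction k=1: B_{2}/2! · (f^{(1)}(51) − f^{(1)}(12)) = 1/12 · (2.07015e+09 − 1.49299e+06) = 1.72388e+08.
After k=1: 1.37168e+11.
Correction k=2: B_{4}/4! · (f^{(3)}(51) − f^{(3)}(12)) = −1/720 · (1.59181e+07 − 207360) = -21820.5.
After k=2: 1.37168e+11.
Correction k=3: B_{6}/6! · (f^{(5)}(51) − f^{(5)}(12)) = 1/30240 · (36720.0 − 8640.00) = 0.928571.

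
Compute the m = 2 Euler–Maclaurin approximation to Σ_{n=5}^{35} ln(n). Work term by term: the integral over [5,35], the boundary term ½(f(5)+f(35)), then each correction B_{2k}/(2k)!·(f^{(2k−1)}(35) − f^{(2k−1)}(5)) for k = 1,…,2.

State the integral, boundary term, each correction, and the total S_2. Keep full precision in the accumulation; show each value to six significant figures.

The integral term ∫_5^35 ln(x) dx = 86.3900.
Endpoint term: (f(5) + f(35))/2 = (1.60944 + 3.55535)/2 = 2.58239.
Integral + boundary = 88.9724.
k=1: B_{2}/(2)! × [f^{(1)}(35) − f^{(1)}(5)] = 1/12 × (0.0285714 − 0.200000) = -0.0142857.
Partial sum through k=1: 88.9581.
k=2: B_{4}/(4)! × [f^{(3)}(35) − f^{(3)}(5)] = −1/720 × (4.66472e-05 − 0.0160000) = 2.21574e-05.

S_2 ≈ 88.9581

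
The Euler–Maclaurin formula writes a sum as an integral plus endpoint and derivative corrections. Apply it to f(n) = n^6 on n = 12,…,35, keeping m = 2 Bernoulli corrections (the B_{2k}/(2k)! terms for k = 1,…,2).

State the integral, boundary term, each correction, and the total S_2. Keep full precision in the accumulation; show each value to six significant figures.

S_2 ≈ 1.01330e+10

Integral: ∫_12^35 x^6 dx = 9.18621e+09.
Endpoint term: (f(12) + f(35))/2 = (2.98598e+06 + 1.83827e+09)/2 = 9.20626e+08.
Running total after boundary: 1.01068e+10.
Order-1 term: 1/12 · (3.15131e+08 − 1.49299e+06) = 2.61365e+07.
After k=1: 1.01330e+10.
Order-2 term: −1/720 · (5.14500e+06 − 207360) = -6857.83.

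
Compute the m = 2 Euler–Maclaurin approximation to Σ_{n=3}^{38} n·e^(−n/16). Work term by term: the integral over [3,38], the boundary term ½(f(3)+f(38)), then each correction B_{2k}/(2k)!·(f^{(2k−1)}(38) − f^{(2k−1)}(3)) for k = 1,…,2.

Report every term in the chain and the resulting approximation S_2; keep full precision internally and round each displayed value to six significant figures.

S_2 ≈ 174.604

The integral term ∫_3^38 x·e^(−x/16) dx = 171.660.
Endpoint term: (f(3) + f(38))/2 = (2.48709 + 3.53455)/2 = 3.01082.
Integral + boundary = 174.671.
Correction k=1: B_{2}/2! · (f^{(1)}(38) − f^{(1)}(3)) = 1/12 · (-0.127895 − 0.673586) = -0.0667901.
Running total after k=1: 174.604.
Correction k=2: B_{4}/4! · (f^{(3)}(38) − f^{(3)}(3)) = −1/720 · (0.000227086 − 0.00910799) = 1.23346e-05.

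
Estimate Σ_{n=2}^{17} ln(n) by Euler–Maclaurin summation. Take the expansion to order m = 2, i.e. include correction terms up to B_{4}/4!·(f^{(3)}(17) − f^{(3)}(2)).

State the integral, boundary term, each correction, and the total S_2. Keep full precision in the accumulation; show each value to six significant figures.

S_2 ≈ 33.5051

The integral term ∫_2^17 ln(x) dx = 31.7783.
½[f(2) + f(17)] = ½[0.693147 + 2.83321] = 1.76318.
So far: 33.5415.
Order-1 term: 1/12 · (0.0588235 − 0.500000) = -0.0367647.
Running total after k=1: 33.5047.
Order-2 term: −1/720 · (0.000407083 − 0.250000) = 0.000346657.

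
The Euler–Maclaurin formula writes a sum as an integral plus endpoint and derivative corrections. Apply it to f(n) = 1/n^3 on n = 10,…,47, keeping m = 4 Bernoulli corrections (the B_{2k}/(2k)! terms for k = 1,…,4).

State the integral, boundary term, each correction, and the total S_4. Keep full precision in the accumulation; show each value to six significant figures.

S_4 ≈ 0.00530334

∫_10^47 1/x^3 dx evaluates to 0.00477365.
Endpoint term: (f(10) + f(47))/2 = (0.00100000 + 9.63178e-06)/2 = 0.000504816.
Running total after boundary: 0.00527847.
Order-1 term: 1/12 · (-6.14794e-07 − (-0.000300000)) = 2.49488e-05.
After k=1: 0.00530342.
Order-2 term: −1/720 · (-5.56627e-09 − (-6.00000e-05)) = -8.33256e-08.
After k=2: 0.00530333.
Order-3 term: 1/30240 · (-1.05832e-10 − (-2.52000e-05)) = 8.33330e-10.
After k=3: 0.00530334.
Order-4 term: −1/1209600 · (-3.44949e-12 − (-1.81440e-05)) = -1.50000e-11.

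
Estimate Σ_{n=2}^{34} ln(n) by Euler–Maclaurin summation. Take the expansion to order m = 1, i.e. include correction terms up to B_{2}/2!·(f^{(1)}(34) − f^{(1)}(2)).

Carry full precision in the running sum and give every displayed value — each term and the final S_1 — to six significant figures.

S_1 ≈ 88.5805

The integral term ∫_2^34 ln(x) dx = 86.5100.
½[f(2) + f(34)] = ½[0.693147 + 3.52636] = 2.10975.
Running total after boundary: 88.6197.
Correction k=1: B_{2}/2! · (f^{(1)}(34) − f^{(1)}(2)) = 1/12 · (0.0294118 − 0.500000) = -0.0392157.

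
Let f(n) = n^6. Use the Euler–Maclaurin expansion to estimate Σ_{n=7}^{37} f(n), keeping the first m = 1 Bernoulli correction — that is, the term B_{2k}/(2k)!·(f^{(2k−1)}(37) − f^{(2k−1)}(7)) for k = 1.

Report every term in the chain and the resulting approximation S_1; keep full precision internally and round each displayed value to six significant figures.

The integral term ∫_7^37 x^6 dx = 1.35616e+10.
Endpoint term: (f(7) + f(37))/2 = (117649 + 2.56573e+09)/2 = 1.28292e+09.
Running total after boundary: 1.48445e+10.
Order-1 term: 1/12 · (4.16064e+08 − 100842) = 3.46636e+07.

S_1 ≈ 1.48792e+10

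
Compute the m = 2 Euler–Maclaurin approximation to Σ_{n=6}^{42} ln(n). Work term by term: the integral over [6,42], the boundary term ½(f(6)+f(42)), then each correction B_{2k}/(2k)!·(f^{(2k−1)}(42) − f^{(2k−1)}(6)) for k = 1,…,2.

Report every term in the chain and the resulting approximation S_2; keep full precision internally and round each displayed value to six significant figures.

S_2 ≈ 112.984

Integral: ∫_6^42 ln(x) dx = 110.232.
Boundary: ½(f(6) + f(42)) = ½(1.79176 + 3.73767) = 2.76471.
Integral + boundary = 112.996.
Correction k=1: B_{2}/2! · (f^{(1)}(42) − f^{(1)}(6)) = 1/12 · (0.0238095 − 0.166667) = -0.0119048.
After k=1: 112.984.
Correction k=2: B_{4}/4! · (f^{(3)}(42) − f^{(3)}(6)) = −1/720 · (2.69949e-05 − 0.00925926) = 1.28226e-05.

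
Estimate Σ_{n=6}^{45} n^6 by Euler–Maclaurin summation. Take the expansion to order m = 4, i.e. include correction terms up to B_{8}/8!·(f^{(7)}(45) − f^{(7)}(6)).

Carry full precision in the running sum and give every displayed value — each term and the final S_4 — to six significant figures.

Integral: ∫_6^45 x^6 dx = 5.33813e+10.
½[f(6) + f(45)] = ½[46656.0 + 8.30377e+09] = 4.15191e+09.
Integral + boundary = 5.75332e+10.
Correction k=1: B_{2}/2! · (f^{(1)}(45) − f^{(1)}(6)) = 1/12 · (1.10717e+09 − 46656.0) = 9.22602e+07.
Running total after k=1: 5.76255e+10.
Correction k=2: B_{4}/4! · (f^{(3)}(45) − f^{(3)}(6)) = −1/720 · (1.09350e+07 − 25920.0) = -15151.5.
Running total after k=2: 5.76255e+10.
Correction k=3: B_{6}/6! · (f^{(5)}(45) − f^{(5)}(6)) = 1/30240 · (32400.0 − 4320.00) = 0.928571.
Running total after k=3: 5.76255e+10.
Correction k=4: B_{8}/8! · (f^{(7)}(45) − f^{(7)}(6)) = −1/1209600 · (0.00000 − 0.00000) = 0.00000.

S_4 ≈ 5.76255e+10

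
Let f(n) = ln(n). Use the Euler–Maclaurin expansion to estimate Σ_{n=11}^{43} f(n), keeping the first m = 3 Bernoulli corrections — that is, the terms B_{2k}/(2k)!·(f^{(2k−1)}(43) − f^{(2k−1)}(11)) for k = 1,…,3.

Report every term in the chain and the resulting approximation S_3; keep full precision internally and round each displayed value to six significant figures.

Integral: ∫_11^43 ln(x) dx = 103.355.
Endpoint term: (f(11) + f(43))/2 = (2.39790 + 3.76120)/2 = 3.07955.
Integral + boundary = 106.434.
Order-1 term: 1/12 · (0.0232558 − 0.0909091) = -0.00563777.
Partial sum through k=1: 106.429.
Order-2 term: −1/720 · (2.51550e-05 − 0.00150263) = 2.05205e-06.
Partial sum through k=2: 106.429.
Order-3 term: 1/30240 · (1.63256e-07 − 0.000149021) = -4.92255e-09.

S_3 ≈ 106.429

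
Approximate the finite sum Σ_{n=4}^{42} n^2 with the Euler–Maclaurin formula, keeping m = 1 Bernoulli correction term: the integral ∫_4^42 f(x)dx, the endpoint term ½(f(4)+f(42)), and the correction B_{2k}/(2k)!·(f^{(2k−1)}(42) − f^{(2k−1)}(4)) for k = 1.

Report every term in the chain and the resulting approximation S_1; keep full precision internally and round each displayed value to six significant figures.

S_1 ≈ 25571.0

Integral: ∫_4^42 x^2 dx = 24674.7.
Boundary: ½(f(4) + f(42)) = ½(16.0000 + 1764.00) = 890.000.
So far: 25564.7.
Order-1 term: 1/12 · (84.0000 − 8.00000) = 6.33333.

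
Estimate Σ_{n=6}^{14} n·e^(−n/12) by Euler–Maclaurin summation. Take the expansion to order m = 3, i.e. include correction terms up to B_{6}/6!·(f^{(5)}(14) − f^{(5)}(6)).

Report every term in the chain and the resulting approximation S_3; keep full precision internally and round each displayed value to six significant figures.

The integral term ∫_6^14 x·e^(−x/12) dx = 33.8528.
Boundary: ½(f(6) + f(14)) = ½(3.63918 + 4.35965) = 3.99941.
Running total after boundary: 37.8522.
Correction k=1: B_{2}/2! · (f^{(1)}(14) − f^{(1)}(6)) = 1/12 · (-0.0519005 − 0.303265) = -0.0295972.
Running total after k=1: 37.8226.
Correction k=2: B_{4}/4! · (f^{(3)}(14) − f^{(3)}(6)) = −1/720 · (0.00396462 − 0.0105300) = 9.11864e-06.
Running total after k=2: 37.8226.
Correction k=3: B_{6}/6! · (f^{(5)}(14) − f^{(5)}(6)) = 1/30240 · (5.75671e-05 − 0.000131626) = -2.44902e-09.

S_3 ≈ 37.8226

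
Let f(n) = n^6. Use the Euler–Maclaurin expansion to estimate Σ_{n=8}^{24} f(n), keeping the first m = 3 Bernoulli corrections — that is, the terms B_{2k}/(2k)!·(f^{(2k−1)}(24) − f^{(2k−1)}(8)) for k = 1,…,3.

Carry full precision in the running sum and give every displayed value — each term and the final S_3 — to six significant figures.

The integral term ∫_8^24 x^6 dx = 6.54911e+08.
Endpoint term: (f(8) + f(24))/2 = (262144 + 1.91103e+08)/2 = 9.56826e+07.
Running total after boundary: 7.50593e+08.
Order-1 term: 1/12 · (4.77757e+07 − 196608) = 3.96493e+06.
Partial sum through k=1: 7.54558e+08.
Order-2 term: −1/720 · (1.65888e+06 − 61440.0) = -2218.67.
Partial sum through k=2: 7.54556e+08.
Order-3 term: 1/30240 · (17280.0 − 5760.00) = 0.380952.

S_3 ≈ 7.54556e+08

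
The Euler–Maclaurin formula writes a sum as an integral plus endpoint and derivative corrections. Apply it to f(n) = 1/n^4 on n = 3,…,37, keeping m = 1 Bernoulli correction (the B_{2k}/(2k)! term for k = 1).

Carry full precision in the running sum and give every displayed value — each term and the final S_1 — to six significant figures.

The integral term ∫_3^37 1/x^4 dx = 0.0123391.
Boundary: ½(f(3) + f(37)) = ½(0.0123457 + 5.33572e-07) = 0.00617311.
Running total after boundary: 0.0185122.
k=1: B_{2}/(2)! × [f^{(1)}(37) − f^{(1)}(3)] = 1/12 × (-5.76835e-08 − (-0.0164609)) = 0.00137174.

S_1 ≈ 0.0198839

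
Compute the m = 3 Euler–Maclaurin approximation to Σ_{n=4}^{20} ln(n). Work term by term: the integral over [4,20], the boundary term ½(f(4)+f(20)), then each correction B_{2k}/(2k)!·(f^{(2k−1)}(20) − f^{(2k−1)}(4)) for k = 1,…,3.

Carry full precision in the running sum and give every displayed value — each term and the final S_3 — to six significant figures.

Integral: ∫_4^20 ln(x) dx = 38.3695.
½[f(4) + f(20)] = ½[1.38629 + 2.99573] = 2.19101.
So far: 40.5605.
Correction k=1: B_{2}/2! · (f^{(1)}(20) − f^{(1)}(4)) = 1/12 · (0.0500000 − 0.250000) = -0.0166667.
Partial sum through k=1: 40.5438.
Correction k=2: B_{4}/4! · (f^{(3)}(20) − f^{(3)}(4)) = −1/720 · (0.000250000 − 0.0312500) = 4.30556e-05.
Partial sum through k=2: 40.5439.
Correction k=3: B_{6}/6! · (f^{(5)}(20) − f^{(5)}(4)) = 1/30240 · (7.50000e-06 − 0.0234375) = -7.74802e-07.

S_3 ≈ 40.5439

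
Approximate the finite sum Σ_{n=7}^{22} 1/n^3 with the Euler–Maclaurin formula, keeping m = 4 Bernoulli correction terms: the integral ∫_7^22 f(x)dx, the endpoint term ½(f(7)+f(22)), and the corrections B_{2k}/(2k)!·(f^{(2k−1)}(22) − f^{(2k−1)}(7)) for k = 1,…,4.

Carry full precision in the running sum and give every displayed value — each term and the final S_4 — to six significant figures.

S_4 ≈ 0.0107781

Integral: ∫_7^22 1/x^3 dx = 0.00917102.
Endpoint term: (f(7) + f(22))/2 = (0.00291545 + 9.39144e-05)/2 = 0.00150468.
Integral + boundary = 0.0106757.
k=1: B_{2}/(2)! × [f^{(1)}(22) − f^{(1)}(7)] = 1/12 × (-1.28065e-05 − (-0.00124948)) = 0.000103056.
Running total after k=1: 0.0107788.
k=2: B_{4}/(4)! × [f^{(3)}(22) − f^{(3)}(7)] = −1/720 × (-5.29194e-07 − (-0.000509992)) = -7.07587e-07.
Running total after k=2: 0.0107781.
k=3: B_{6}/(6)! × [f^{(5)}(22) − f^{(5)}(7)] = 1/30240 × (-4.59218e-08 − (-0.000437136)) = 1.44540e-08.
Running total after k=3: 0.0107781.
k=4: B_{8}/(8)! × [f^{(7)}(22) − f^{(7)}(7)] = −1/1209600 × (-6.83135e-09 − (-0.000642322)) = -5.31014e-10.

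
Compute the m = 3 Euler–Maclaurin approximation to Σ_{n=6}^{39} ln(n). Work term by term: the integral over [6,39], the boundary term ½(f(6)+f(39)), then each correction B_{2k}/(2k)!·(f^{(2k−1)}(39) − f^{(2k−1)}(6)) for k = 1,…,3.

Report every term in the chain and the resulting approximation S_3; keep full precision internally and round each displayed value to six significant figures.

∫_6^39 ln(x) dx evaluates to 99.1283.
Boundary: ½(f(6) + f(39)) = ½(1.79176 + 3.66356) = 2.72766.
So far: 101.856.
Order-1 term: 1/12 · (0.0256410 − 0.166667) = -0.0117521.
After k=1: 101.844.
Order-2 term: −1/720 · (3.37160e-05 − 0.00925926) = 1.28133e-05.
After k=2: 101.844.
Order-3 term: 1/30240 · (2.66004e-07 − 0.00308642) = -1.02055e-07.

S_3 ≈ 101.844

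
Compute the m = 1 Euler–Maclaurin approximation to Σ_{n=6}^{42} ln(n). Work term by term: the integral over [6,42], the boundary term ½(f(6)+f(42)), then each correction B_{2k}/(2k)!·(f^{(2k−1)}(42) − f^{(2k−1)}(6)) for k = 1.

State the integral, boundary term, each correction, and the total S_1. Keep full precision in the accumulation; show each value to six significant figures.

S_1 ≈ 112.984

∫_6^42 ln(x) dx evaluates to 110.232.
½[f(6) + f(42)] = ½[1.79176 + 3.73767] = 2.76471.
So far: 112.996.
Order-1 term: 1/12 · (0.0238095 − 0.166667) = -0.0119048.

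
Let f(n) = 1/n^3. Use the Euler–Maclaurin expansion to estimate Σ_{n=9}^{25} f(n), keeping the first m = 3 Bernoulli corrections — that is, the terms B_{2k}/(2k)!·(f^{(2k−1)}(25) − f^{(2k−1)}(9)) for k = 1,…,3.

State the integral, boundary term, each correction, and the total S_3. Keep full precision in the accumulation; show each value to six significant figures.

S_3 ≈ 0.00612802

Integral: ∫_9^25 1/x^3 dx = 0.00537284.
Boundary: ½(f(9) + f(25)) = ½(0.00137174 + 6.40000e-05) = 0.000717871.
Integral + boundary = 0.00609071.
k=1: B_{2}/(2)! × [f^{(1)}(25) − f^{(1)}(9)] = 1/12 × (-7.68000e-06 − (-0.000457247)) = 3.74639e-05.
Partial sum through k=1: 0.00612817.
k=2: B_{4}/(4)! × [f^{(3)}(25) − f^{(3)}(9)] = −1/720 × (-2.45760e-07 − (-0.000112901)) = -1.56465e-07.
Partial sum through k=2: 0.00612802.
k=3: B_{6}/(6)! × [f^{(5)}(25) − f^{(5)}(9)] = 1/30240 × (-1.65151e-08 − (-5.85410e-05)) = 1.93533e-09.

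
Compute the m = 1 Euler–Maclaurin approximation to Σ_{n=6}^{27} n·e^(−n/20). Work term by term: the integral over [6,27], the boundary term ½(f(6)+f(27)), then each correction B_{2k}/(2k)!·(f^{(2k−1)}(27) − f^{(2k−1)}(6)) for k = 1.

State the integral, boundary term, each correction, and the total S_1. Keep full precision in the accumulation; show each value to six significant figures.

The integral term ∫_6^27 x·e^(−x/20) dx = 141.540.
½[f(6) + f(27)] = ½[4.44491 + 6.99949] = 5.72220.
So far: 147.262.
Order-1 term: 1/12 · (-0.0907341 − 0.518573) = -0.0507756.

S_1 ≈ 147.211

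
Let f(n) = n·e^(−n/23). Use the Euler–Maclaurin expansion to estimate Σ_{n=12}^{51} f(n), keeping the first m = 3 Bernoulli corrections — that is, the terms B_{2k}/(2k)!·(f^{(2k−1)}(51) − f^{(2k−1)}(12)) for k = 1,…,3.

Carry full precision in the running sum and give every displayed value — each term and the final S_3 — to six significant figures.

S_3 ≈ 298.725

∫_12^51 x·e^(−x/23) dx evaluates to 292.422.
Boundary: ½(f(12) + f(51)) = ½(7.12185 + 5.55353) = 6.33769.
Integral + boundary = 298.760.
Correction k=1: B_{2}/2! · (f^{(1)}(51) − f^{(1)}(12)) = 1/12 · (-0.132565 − 0.283842) = -0.0347006.
Running total after k=1: 298.725.
Correction k=2: B_{4}/4! · (f^{(3)}(51) − f^{(3)}(12)) = −1/720 · (0.000161097 − 0.00278037) = 3.63788e-06.
Running total after k=2: 298.725.
Correction k=3: B_{6}/6! · (f^{(5)}(51) − f^{(5)}(12)) = 1/30240 · (1.08278e-06 − 9.49751e-06) = -2.78265e-10.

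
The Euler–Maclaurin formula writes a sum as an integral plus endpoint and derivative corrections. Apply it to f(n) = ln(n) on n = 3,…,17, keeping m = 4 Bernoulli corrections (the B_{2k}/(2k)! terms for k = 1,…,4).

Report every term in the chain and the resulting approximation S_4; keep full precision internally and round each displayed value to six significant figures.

The integral term ∫_3^17 ln(x) dx = 30.8688.
Boundary: ½(f(3) + f(17)) = ½(1.09861 + 2.83321) = 1.96591.
Running total after boundary: 32.8347.
k=1: B_{2}/(2)! × [f^{(1)}(17) − f^{(1)}(3)] = 1/12 × (0.0588235 − 0.333333) = -0.0228758.
Running total after k=1: 32.8118.
k=2: B_{4}/(4)! × [f^{(3)}(17) − f^{(3)}(3)] = −1/720 × (0.000407083 − 0.0740741) = 0.000102315.
Running total after k=2: 32.8119.
k=3: B_{6}/(6)! × [f^{(5)}(17) − f^{(5)}(3)] = 1/30240 × (1.69031e-05 − 0.0987654) = -3.26549e-06.
Running total after k=3: 32.8119.
k=4: B_{8}/(8)! × [f^{(7)}(17) − f^{(7)}(3)] = −1/1209600 × (1.75465e-06 − 0.329218) = 2.72170e-07.

S_4 ≈ 32.8119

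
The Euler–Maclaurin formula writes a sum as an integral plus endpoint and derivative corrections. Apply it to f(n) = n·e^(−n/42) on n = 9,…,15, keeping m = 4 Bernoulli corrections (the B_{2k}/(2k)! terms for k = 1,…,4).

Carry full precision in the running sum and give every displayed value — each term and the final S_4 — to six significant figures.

S_4 ≈ 62.6944

Integral: ∫_9^15 x·e^(−x/42) dx = 53.8302.
½[f(9) + f(15)] = ½[7.26406 + 10.4951] = 8.87957.
Running total after boundary: 62.7097.
Order-1 term: 1/12 · (0.449789 − 0.634164) = -0.0153645.
After k=1: 62.6944.
Order-2 term: −1/720 · (0.00104826 − 0.00127460) = 3.14362e-07.
After k=2: 62.6944.
Order-3 term: 1/30240 · (1.04396e-06 − 1.24133e-06) = -6.52678e-12.
After k=3: 62.6944.
Order-4 term: −1/1209600 · (8.46748e-10 − 9.97784e-10) = 1.24865e-16.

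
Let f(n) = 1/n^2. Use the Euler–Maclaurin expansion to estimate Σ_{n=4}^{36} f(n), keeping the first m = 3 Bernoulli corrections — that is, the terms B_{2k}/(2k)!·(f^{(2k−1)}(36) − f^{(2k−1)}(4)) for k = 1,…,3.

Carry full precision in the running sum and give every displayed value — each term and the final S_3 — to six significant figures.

S_3 ≈ 0.256428

∫_4^36 1/x^2 dx evaluates to 0.222222.
Boundary: ½(f(4) + f(36)) = ½(0.0625000 + 0.000771605) = 0.0316358.
So far: 0.253858.
Order-1 term: 1/12 · (-4.28669e-05 − (-0.0312500)) = 0.00260059.
Partial sum through k=1: 0.256459.
Order-2 term: −1/720 · (-3.96916e-07 − (-0.0234375)) = -3.25515e-05.
Partial sum through k=2: 0.256426.
Order-3 term: 1/30240 · (-9.18787e-09 − (-0.0439453)) = 1.45322e-06.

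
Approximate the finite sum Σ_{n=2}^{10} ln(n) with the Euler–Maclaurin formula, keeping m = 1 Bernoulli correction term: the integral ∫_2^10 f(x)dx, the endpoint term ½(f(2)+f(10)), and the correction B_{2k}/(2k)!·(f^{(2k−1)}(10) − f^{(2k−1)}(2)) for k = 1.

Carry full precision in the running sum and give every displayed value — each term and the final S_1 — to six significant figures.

S_1 ≈ 15.1041

∫_2^10 ln(x) dx evaluates to 13.6396.
Endpoint term: (f(2) + f(10))/2 = (0.693147 + 2.30259)/2 = 1.49787.
Integral + boundary = 15.1374.
Order-1 term: 1/12 · (0.100000 − 0.500000) = -0.0333333.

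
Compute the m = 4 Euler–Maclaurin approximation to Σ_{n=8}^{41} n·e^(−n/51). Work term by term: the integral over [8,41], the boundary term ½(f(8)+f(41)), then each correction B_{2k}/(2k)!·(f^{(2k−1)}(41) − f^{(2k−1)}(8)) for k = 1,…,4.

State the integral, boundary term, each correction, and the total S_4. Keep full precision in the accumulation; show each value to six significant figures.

S_4 ≈ 484.699

Integral: ∫_8^41 x·e^(−x/51) dx = 472.157.
Endpoint term: (f(8) + f(41))/2 = (6.83857 + 18.3504)/2 = 12.5945.
So far: 484.752.
k=1: B_{2}/(2)! × [f^{(1)}(41) − f^{(1)}(8)] = 1/12 × (0.0877589 − 0.720732) = -0.0527477.
Running total after k=1: 484.699.
k=2: B_{4}/(4)! × [f^{(3)}(41) − f^{(3)}(8)] = −1/720 × (0.000377893 − 0.000934400) = 7.72927e-07.
Running total after k=2: 484.699.
k=3: B_{6}/(6)! × [f^{(5)}(41) − f^{(5)}(8)] = 1/30240 × (2.77603e-07 − 6.11958e-07) = -1.10567e-11.
Running total after k=3: 484.699.
k=4: B_{8}/(8)! × [f^{(7)}(41) − f^{(7)}(8)] = −1/1209600 × (1.57600e-10 − 3.32437e-10) = 1.44541e-16.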